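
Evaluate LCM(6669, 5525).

2834325

gcd first: 6669 = 1·5525 + 1144; 5525 = 4·1144 + 949; 1144 = 1·949 + 195; 949 = 4·195 + 169; 195 = 1·169 + 26; 169 = 6·26 + 13; 26 = 2·13 + 0 → gcd = 13
lcm = 6669·5525/gcd = 36846225/13 = 2834325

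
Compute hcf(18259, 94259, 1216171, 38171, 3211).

gcd(18259, 94259): 94259 = 5·18259 + 2964; 18259 = 6·2964 + 475; 2964 = 6·475 + 114; 475 = 4·114 + 19; 114 = 6·19 + 0 → 19
gcd(19, 1216171): 1216171 = 64009·19 + 0 → 19
gcd(19, 38171): 38171 = 2009·19 + 0 → 19
gcd(19, 3211): 3211 = 169·19 + 0 → 19

19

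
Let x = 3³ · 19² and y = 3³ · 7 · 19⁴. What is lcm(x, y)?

24630669

max exponent per prime: 3³ · 7 · 19⁴ = 24630669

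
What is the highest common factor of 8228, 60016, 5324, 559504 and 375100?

gcd(8228, 60016): 60016 = 7·8228 + 2420; 8228 = 3·2420 + 968; 2420 = 2·968 + 484; 968 = 2·484 + 0 → 484
gcd(484, 5324): 5324 = 11·484 + 0 → 484
gcd(484, 559504): 559504 = 1156·484 + 0 → 484
gcd(484, 375100): 375100 = 775·484 + 0 → 484

484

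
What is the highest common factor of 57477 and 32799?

3

57477 = 3 · 7² · 17 · 23
32799 = 3 · 13 · 29²
Common: 3 = 3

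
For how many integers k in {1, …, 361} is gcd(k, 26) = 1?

167

26 = 2·13. Inclusion–exclusion on these primes:
361 − ⌊361/2⌋ − ⌊361/13⌋ + ⌊361/26⌋ = 167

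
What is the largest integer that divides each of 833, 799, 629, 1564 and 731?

833 = 7² · 17; 799 = 17 · 47; 629 = 17 · 37; 1564 = 2² · 17 · 23; 731 = 17 · 43
gcd takes min exponent of each prime: 17 = 17

17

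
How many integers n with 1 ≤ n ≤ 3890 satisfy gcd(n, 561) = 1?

2220

561 = 3·11·17. Inclusion–exclusion on these primes:
3890 − ⌊3890/3⌋ − ⌊3890/11⌋ − ⌊3890/17⌋ + ⌊3890/33⌋ + ⌊3890/51⌋ + ⌊3890/187⌋ − ⌊3890/561⌋ = 2220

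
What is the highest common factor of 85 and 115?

5

Euclid: 115 = 1·85 + 30; 85 = 2·30 + 25; 30 = 1·25 + 5; 25 = 5·5 + 0. Last nonzero remainder: 5.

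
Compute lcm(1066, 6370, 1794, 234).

lcm(1066, 6370) = 1066·6370/gcd = 6790420/26 = 261170
lcm(261170, 1794) = 261170·1794/gcd = 468538980/26 = 18020730
lcm(18020730, 234) = 18020730·234/gcd = 4216850820/78 = 54062190

54062190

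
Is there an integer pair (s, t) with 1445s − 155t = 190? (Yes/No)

gcd(1445, 155): 1445 = 9·155 + 50; 155 = 3·50 + 5; 50 = 10·5 + 0 → 5
5 divides 190, so a solution exists.

Yes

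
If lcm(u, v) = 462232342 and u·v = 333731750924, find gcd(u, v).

gcd·lcm = product, so gcd = 333731750924/462232342 = 722.

722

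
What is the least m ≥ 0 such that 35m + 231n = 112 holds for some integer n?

23

Reduce mod 231: 35m ≡ 112 (mod 231). With g = gcd(35, 231) = 7 dividing 112, divide through: 5m ≡ 16 (mod 33).
Since gcd(5, 33) = 1, m ≡ 16·(5)⁻¹ ≡ 23 (mod 33). Smallest non-negative: 23.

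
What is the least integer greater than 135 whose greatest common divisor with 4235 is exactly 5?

Multiples of 5 above 135: 5·28, 5·29, … . Need the cofactor coprime to 4235/5 = 847.
Checking s = 28, 29, … the first with gcd(s, 847) = 1 is s = 29, giving 145.

145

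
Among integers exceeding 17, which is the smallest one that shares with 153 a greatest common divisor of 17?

34

gcd(a, 153) = 17 forces 17 | a; write a = 17s. Then gcd(17s, 17·9) = 17·gcd(s, 9), so need gcd(s, 9) = 1.
17s > 17 gives s ≥ 2. The least s ≥ 2 coprime to 9 is 2, so a = 17·2 = 34.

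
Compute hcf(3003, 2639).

Euclid: 3003 = 1·2639 + 364; 2639 = 7·364 + 91; 364 = 4·91 + 0. Last nonzero remainder: 91.

91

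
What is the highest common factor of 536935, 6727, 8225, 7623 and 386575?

536935 = 5 · 7 · 23² · 29; 6727 = 7 · 31²; 8225 = 5² · 7 · 47; 7623 = 3² · 7 · 11²; 386575 = 5² · 7 · 47²
gcd takes min exponent of each prime: 7 = 7

7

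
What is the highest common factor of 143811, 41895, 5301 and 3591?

171

gcd(143811, 41895): 143811 = 3·41895 + 18126; 41895 = 2·18126 + 5643; 18126 = 3·5643 + 1197; 5643 = 4·1197 + 855; 1197 = 1·855 + 342; 855 = 2·342 + 171; 342 = 2·171 + 0 → 171
gcd(171, 5301): 5301 = 31·171 + 0 → 171
gcd(171, 3591): 3591 = 21·171 + 0 → 171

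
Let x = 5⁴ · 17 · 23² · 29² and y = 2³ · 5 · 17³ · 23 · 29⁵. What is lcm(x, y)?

266540022472865000

max exponent per prime: 2³ · 5⁴ · 17³ · 23² · 29⁵ = 266540022472865000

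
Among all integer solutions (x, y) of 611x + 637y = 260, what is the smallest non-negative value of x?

gcd(611, 637) = 13 (Euclid: 637 = 1·611 + 26; 611 = 23·26 + 13; 26 = 2·13 + 0), and 13 | 260.
Extended Euclid: 611·(24) + 637·(-23) = 13. Scale by 20: x₀ = 480.
General solution x = x₀ + 49t; reducing mod 49 gives x = 39 (and y = -37).

39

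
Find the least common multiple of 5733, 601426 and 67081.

5733 = 3² · 7² · 13; 601426 = 2 · 7² · 17 · 19²; 67081 = 7² · 37²
lcm takes max exponent of each prime: 2 · 3² · 7² · 13 · 17 · 19² · 37² = 96332206698

96332206698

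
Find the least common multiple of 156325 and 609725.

156325 = 5² · 13² · 37; 609725 = 5² · 29³
max exponents: 5² · 13² · 29³ · 37 = 3812610425

3812610425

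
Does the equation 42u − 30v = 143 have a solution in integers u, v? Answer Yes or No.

By Bézout, 42u − 30v = 143 has integer solutions iff gcd(42, 30) | 143.
Euclid: 42 = 1·30 + 12; 30 = 2·12 + 6; 12 = 2·6 + 0. gcd = 6; 143 mod 6 = 5. No.

No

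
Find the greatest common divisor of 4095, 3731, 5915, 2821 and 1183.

4095 = 3² · 5 · 7 · 13; 3731 = 7 · 13 · 41; 5915 = 5 · 7 · 13²; 2821 = 7 · 13 · 31; 1183 = 7 · 13²
gcd takes min exponent of each prime: 7 · 13 = 91

91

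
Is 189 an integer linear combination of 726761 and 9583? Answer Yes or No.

By Bézout, 726761s − 9583t = 189 has integer solutions iff gcd(726761, 9583) | 189.
Euclid: 726761 = 75·9583 + 8036; 9583 = 1·8036 + 1547; 8036 = 5·1547 + 301; 1547 = 5·301 + 42; 301 = 7·42 + 7; 42 = 6·7 + 0. gcd = 7; 189 mod 7 = 0. Yes.

Yes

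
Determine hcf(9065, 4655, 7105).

245

gcd(9065, 4655): 9065 = 1·4655 + 4410; 4655 = 1·4410 + 245; 4410 = 18·245 + 0 → 245
gcd(245, 7105): 7105 = 29·245 + 0 → 245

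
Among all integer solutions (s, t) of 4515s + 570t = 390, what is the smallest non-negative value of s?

4

Reduce mod 570: 4515s ≡ 390 (mod 570). With g = gcd(4515, 570) = 15 dividing 390, divide through: 301s ≡ 26 (mod 38).
Since gcd(301, 38) = 1, s ≡ 26·(301)⁻¹ ≡ 4 (mod 38). Smallest non-negative: 4.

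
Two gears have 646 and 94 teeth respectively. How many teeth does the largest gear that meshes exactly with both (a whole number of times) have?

2

Euclid: 646 = 6·94 + 82; 94 = 1·82 + 12; 82 = 6·12 + 10; 12 = 1·10 + 2; 10 = 5·2 + 0. Last nonzero remainder: 2.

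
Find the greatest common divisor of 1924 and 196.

1924 = 2² · 13 · 37
196 = 2² · 7²
Common: 2² = 4

4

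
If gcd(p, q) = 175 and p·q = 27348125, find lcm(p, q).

Since gcd(p,q)·lcm(p,q) = pq, lcm = 27348125/175 = 156275.

156275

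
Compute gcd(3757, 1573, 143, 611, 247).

13

3757 = 13 · 17²; 1573 = 11² · 13; 143 = 11 · 13; 611 = 13 · 47; 247 = 13 · 19
gcd takes min exponent of each prime: 13 = 13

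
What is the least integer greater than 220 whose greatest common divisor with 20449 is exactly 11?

gcd(t, 20449) = 11 forces 11 | t; write t = 11s. Then gcd(11s, 11·1859) = 11·gcd(s, 1859), so need gcd(s, 1859) = 1.
11s > 220 gives s ≥ 21. The least s ≥ 21 coprime to 1859 is 21, so t = 11·21 = 231.

231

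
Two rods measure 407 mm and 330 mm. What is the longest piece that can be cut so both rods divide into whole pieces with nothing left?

Euclid: 407 = 1·330 + 77; 330 = 4·77 + 22; 77 = 3·22 + 11; 22 = 2·11 + 0. Last nonzero remainder: 11.

11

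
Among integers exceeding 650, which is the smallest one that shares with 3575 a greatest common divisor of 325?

Multiples of 325 above 650: 325·3, 325·4, … . Need the cofactor coprime to 3575/325 = 11.
Checking s = 3, 4, … the first with gcd(s, 11) = 1 is s = 3, giving 975.

975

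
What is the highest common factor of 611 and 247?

Euclid: 611 = 2·247 + 117; 247 = 2·117 + 13; 117 = 9·13 + 0. Last nonzero remainder: 13.

13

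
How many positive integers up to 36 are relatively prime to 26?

17

26 = 2·13. Inclusion–exclusion on these primes:
36 − ⌊36/2⌋ − ⌊36/13⌋ + ⌊36/26⌋ = 17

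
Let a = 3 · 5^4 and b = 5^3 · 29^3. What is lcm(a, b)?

45729375

max exponent per prime: 3 · 5^4 · 29^3 = 45729375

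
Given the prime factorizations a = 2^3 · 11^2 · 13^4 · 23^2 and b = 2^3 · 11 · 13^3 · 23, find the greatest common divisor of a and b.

4446728

min exponent per shared prime: 2^3 · 11 · 13^3 · 23 = 4446728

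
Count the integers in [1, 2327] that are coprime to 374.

374 = 2·11·17. Inclusion–exclusion on these primes:
2327 − ⌊2327/2⌋ − ⌊2327/11⌋ − ⌊2327/17⌋ + ⌊2327/22⌋ + ⌊2327/34⌋ + ⌊2327/187⌋ − ⌊2327/374⌋ = 996

996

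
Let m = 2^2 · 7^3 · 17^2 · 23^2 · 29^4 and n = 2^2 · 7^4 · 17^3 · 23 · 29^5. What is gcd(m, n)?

min exponent per shared prime: 2^2 · 7^3 · 17^2 · 23 · 29^4 = 6450179219204

6450179219204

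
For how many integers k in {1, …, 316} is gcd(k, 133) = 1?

Prime factors of 133: 7, 19. Count integers ≤ 316 divisible by none of them.
By inclusion–exclusion: 316 − ⌊316/7⌋ − ⌊316/19⌋ + ⌊316/133⌋ = 257.

257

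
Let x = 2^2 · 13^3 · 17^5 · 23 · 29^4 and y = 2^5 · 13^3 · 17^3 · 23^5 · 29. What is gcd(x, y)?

28798021148

min exponent per shared prime: 2^2 · 13^3 · 17^3 · 23 · 29 = 28798021148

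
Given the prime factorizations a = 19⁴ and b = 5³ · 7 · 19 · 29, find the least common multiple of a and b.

3306895375

max exponent per prime: 5³ · 7 · 19⁴ · 29 = 3306895375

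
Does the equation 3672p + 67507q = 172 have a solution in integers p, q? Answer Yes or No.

No

By Bézout, 3672p + 67507q = 172 has integer solutions iff gcd(3672, 67507) | 172.
Euclid: 67507 = 18·3672 + 1411; 3672 = 2·1411 + 850; 1411 = 1·850 + 561; 850 = 1·561 + 289; 561 = 1·289 + 272; 289 = 1·272 + 17; 272 = 16·17 + 0. gcd = 17; 172 mod 17 = 2. No.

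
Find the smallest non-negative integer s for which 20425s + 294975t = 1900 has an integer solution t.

gcd(20425, 294975) = 475 (Euclid: 294975 = 14·20425 + 9025; 20425 = 2·9025 + 2375; 9025 = 3·2375 + 1900; 2375 = 1·1900 + 475; 1900 = 4·475 + 0), and 475 | 1900.
Extended Euclid: 20425·(130) + 294975·(-9) = 475. Scale by 4: s₀ = 520.
General solution s = s₀ + 621k; reducing mod 621 gives s = 520 (and t = -36).

520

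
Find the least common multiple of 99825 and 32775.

43623525

99825 = 3 · 5² · 11³; 32775 = 3 · 5² · 19 · 23
max exponents: 3 · 5² · 11³ · 19 · 23 = 43623525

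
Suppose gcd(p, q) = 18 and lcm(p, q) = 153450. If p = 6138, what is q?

450

Using pq = gcd(p,q)·lcm(p,q) = 18·153450 = 2762100, we get q = 2762100/6138 = 450.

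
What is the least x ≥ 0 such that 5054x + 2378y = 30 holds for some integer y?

Reduce mod 2378: 5054x ≡ 30 (mod 2378). With g = gcd(5054, 2378) = 2 dividing 30, divide through: 2527x ≡ 15 (mod 1189).
Since gcd(2527, 1189) = 1, x ≡ 15·(2527)⁻¹ ≡ 40 (mod 1189). Smallest non-negative: 40.

40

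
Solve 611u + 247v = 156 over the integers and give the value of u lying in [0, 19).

14

Reduce mod 247: 611u ≡ 156 (mod 247). With g = gcd(611, 247) = 13 dividing 156, divide through: 47u ≡ 12 (mod 19).
Since gcd(47, 19) = 1, u ≡ 12·(47)⁻¹ ≡ 14 (mod 19). Smallest non-negative: 14.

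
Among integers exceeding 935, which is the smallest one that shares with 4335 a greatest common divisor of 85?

1105

gcd(k, 4335) = 85 forces 85 | k; write k = 85s. Then gcd(85s, 85·51) = 85·gcd(s, 51), so need gcd(s, 51) = 1.
85s > 935 gives s ≥ 12. The least s ≥ 12 coprime to 51 is 13, so k = 85·13 = 1105.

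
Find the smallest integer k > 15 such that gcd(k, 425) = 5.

20

Multiples of 5 above 15: 5·4, 5·5, … . Need the cofactor coprime to 425/5 = 85.
Checking s = 4, 5, … the first with gcd(s, 85) = 1 is s = 4, giving 20.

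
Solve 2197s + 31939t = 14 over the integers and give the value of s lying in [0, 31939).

12386

gcd(2197, 31939) = 1 (Euclid: 31939 = 14·2197 + 1181; 2197 = 1·1181 + 1016; 1181 = 1·1016 + 165; 1016 = 6·165 + 26; 165 = 6·26 + 9; 26 = 2·9 + 8; 9 = 1·8 + 1; 8 = 8·1 + 0), and 1 | 14.
Extended Euclid: 2197·(-3678) + 31939·(253) = 1. Scale by 14: s₀ = -51492.
General solution s = s₀ + 31939k; reducing mod 31939 gives s = 12386 (and t = -852).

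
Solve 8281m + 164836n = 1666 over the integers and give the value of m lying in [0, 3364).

2986

gcd(8281, 164836) = 49 (Euclid: 164836 = 19·8281 + 7497; 8281 = 1·7497 + 784; 7497 = 9·784 + 441; 784 = 1·441 + 343; 441 = 1·343 + 98; 343 = 3·98 + 49; 98 = 2·49 + 0), and 49 | 1666.
Extended Euclid: 8281·(1473) + 164836·(-74) = 49. Scale by 34: m₀ = 50082.
General solution m = m₀ + 3364t; reducing mod 3364 gives m = 2986 (and n = -150).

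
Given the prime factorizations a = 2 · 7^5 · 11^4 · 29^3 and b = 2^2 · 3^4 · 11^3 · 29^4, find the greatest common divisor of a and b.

64923518

min exponent per shared prime: 2 · 11^3 · 29^3 = 64923518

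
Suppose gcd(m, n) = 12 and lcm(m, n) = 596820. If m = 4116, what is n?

m·n = gcd·lcm = 12·596820 = 7161840, so n = 7161840/4116 = 1740.

1740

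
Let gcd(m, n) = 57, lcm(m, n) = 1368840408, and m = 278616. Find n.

Using mn = gcd(m,n)·lcm(m,n) = 57·1368840408 = 78023903256, we get n = 78023903256/278616 = 280041.

280041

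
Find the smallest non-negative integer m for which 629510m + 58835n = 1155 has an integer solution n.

193

Reduce mod 58835: 629510m ≡ 1155 (mod 58835). With g = gcd(629510, 58835) = 35 dividing 1155, divide through: 17986m ≡ 33 (mod 1681).
Since gcd(17986, 1681) = 1, m ≡ 33·(17986)⁻¹ ≡ 193 (mod 1681). Smallest non-negative: 193.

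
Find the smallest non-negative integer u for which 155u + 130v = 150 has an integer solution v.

6

Euclid: 155 = 1·130 + 25; 130 = 5·25 + 5; 25 = 5·5 + 0 → gcd = 5; 150 = 5·30.
Back-substitution yields 155·(-5) + 130·(6) = 5, so one solution is u = -5·30 = -150, v = 6·30 = 180.
Solutions in u differ by 130/5 = 26; the one in [0, 26) is -150 mod 26 = 6.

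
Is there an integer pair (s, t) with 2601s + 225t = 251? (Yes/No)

gcd(2601, 225): 2601 = 11·225 + 126; 225 = 1·126 + 99; 126 = 1·99 + 27; 99 = 3·27 + 18; 27 = 1·18 + 9; 18 = 2·9 + 0 → 9
9 does not divide 251, so a solution does not exist.

No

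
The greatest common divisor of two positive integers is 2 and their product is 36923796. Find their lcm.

gcd·lcm = product, so lcm = 36923796/2 = 18461898.

18461898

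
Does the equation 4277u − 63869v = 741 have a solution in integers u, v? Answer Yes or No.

gcd(4277, 63869): 63869 = 14·4277 + 3991; 4277 = 1·3991 + 286; 3991 = 13·286 + 273; 286 = 1·273 + 13; 273 = 21·13 + 0 → 13
13 divides 741, so a solution exists.

Yes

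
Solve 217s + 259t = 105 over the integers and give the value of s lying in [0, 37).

Reduce mod 259: 217s ≡ 105 (mod 259). With g = gcd(217, 259) = 7 dividing 105, divide through: 31s ≡ 15 (mod 37).
Since gcd(31, 37) = 1, s ≡ 15·(31)⁻¹ ≡ 16 (mod 37). Smallest non-negative: 16.

16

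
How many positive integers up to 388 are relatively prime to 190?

Prime factors of 190: 2, 5, 19. Count integers ≤ 388 divisible by none of them.
By inclusion–exclusion: 388 − ⌊388/2⌋ − ⌊388/5⌋ − ⌊388/19⌋ + ⌊388/10⌋ + ⌊388/38⌋ + ⌊388/95⌋ − ⌊388/190⌋ = 147.

147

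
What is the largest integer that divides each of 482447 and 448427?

482447 = 7 · 41³
448427 = 7 · 29 · 47²
Common: 7 = 7

7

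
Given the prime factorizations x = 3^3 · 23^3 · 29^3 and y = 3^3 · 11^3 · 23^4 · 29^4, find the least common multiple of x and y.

7112874651549777

max exponent per prime: 3^3 · 11^3 · 23^4 · 29^4 = 7112874651549777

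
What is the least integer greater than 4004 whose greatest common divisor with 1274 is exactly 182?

4186

Multiples of 182 above 4004: 182·23, 182·24, … . Need the cofactor coprime to 1274/182 = 7.
Checking s = 23, 24, … the first with gcd(s, 7) = 1 is s = 23, giving 4186.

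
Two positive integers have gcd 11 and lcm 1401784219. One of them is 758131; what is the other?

Using mn = gcd(m,n)·lcm(m,n) = 11·1401784219 = 15419626409, we get n = 15419626409/758131 = 20339.

20339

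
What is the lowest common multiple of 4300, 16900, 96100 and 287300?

11872097900

4300 = 2² · 5² · 43; 16900 = 2² · 5² · 13²; 96100 = 2² · 5² · 31²; 287300 = 2² · 5² · 13² · 17
lcm takes max exponent of each prime: 2² · 5² · 13² · 17 · 31² · 43 = 11872097900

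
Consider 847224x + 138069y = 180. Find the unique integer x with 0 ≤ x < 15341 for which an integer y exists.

14974

Reduce mod 138069: 847224x ≡ 180 (mod 138069). With g = gcd(847224, 138069) = 9 dividing 180, divide through: 94136x ≡ 20 (mod 15341).
Since gcd(94136, 15341) = 1, x ≡ 20·(94136)⁻¹ ≡ 14974 (mod 15341). Smallest non-negative: 14974.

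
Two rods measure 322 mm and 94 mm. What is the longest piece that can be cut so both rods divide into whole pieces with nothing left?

2

322 = 2 · 7 · 23
94 = 2 · 47
Common: 2 = 2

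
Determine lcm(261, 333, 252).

270396

lcm(261, 333) = 261·333/gcd = 86913/9 = 9657
lcm(9657, 252) = 9657·252/gcd = 2433564/9 = 270396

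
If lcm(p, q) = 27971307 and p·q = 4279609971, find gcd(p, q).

gcd·lcm = product, so gcd = 4279609971/27971307 = 153.

153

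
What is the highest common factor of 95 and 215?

95 = 5 · 19
215 = 5 · 43
Common: 5 = 5

5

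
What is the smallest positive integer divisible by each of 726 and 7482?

726 = 2 · 3 · 11²; 7482 = 2 · 3 · 29 · 43
max exponents: 2 · 3 · 11² · 29 · 43 = 905322

905322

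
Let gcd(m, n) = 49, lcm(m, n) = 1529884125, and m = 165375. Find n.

m·n = gcd·lcm = 49·1529884125 = 74964322125, so n = 74964322125/165375 = 453299.

453299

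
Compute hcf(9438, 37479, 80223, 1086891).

39

gcd(9438, 37479): 37479 = 3·9438 + 9165; 9438 = 1·9165 + 273; 9165 = 33·273 + 156; 273 = 1·156 + 117; 156 = 1·117 + 39; 117 = 3·39 + 0 → 39
gcd(39, 80223): 80223 = 2057·39 + 0 → 39
gcd(39, 1086891): 1086891 = 27869·39 + 0 → 39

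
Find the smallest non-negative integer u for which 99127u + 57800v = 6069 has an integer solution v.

Reduce mod 57800: 99127u ≡ 6069 (mod 57800). With g = gcd(99127, 57800) = 289 dividing 6069, divide through: 343u ≡ 21 (mod 200).
Since gcd(343, 200) = 1, u ≡ 21·(343)⁻¹ ≡ 147 (mod 200). Smallest non-negative: 147.

147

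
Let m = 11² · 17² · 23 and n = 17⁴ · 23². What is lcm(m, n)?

5346095689

max exponent per prime: 11² · 17⁴ · 23² = 5346095689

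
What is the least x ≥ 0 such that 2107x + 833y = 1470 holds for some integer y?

Reduce mod 833: 2107x ≡ 1470 (mod 833). With g = gcd(2107, 833) = 49 dividing 1470, divide through: 43x ≡ 30 (mod 17).
Since gcd(43, 17) = 1, x ≡ 30·(43)⁻¹ ≡ 9 (mod 17). Smallest non-negative: 9.

9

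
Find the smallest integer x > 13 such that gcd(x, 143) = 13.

gcd(x, 143) = 13 forces 13 | x; write x = 13s. Then gcd(13s, 13·11) = 13·gcd(s, 11), so need gcd(s, 11) = 1.
13s > 13 gives s ≥ 2. The least s ≥ 2 coprime to 11 is 2, so x = 13·2 = 26.

26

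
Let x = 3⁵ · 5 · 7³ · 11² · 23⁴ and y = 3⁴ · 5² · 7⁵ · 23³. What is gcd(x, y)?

min exponent per shared prime: 3⁴ · 5 · 7³ · 23³ = 1690178805

1690178805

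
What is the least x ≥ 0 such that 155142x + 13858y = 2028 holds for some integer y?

11

Euclid: 155142 = 11·13858 + 2704; 13858 = 5·2704 + 338; 2704 = 8·338 + 0 → gcd = 338; 2028 = 338·6.
Back-substitution yields 155142·(-5) + 13858·(56) = 338, so one solution is x = -5·6 = -30, y = 56·6 = 336.
Solutions in x differ by 13858/338 = 41; the one in [0, 41) is -30 mod 41 = 11.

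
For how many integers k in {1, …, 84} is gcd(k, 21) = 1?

Prime factors of 21: 3, 7. Count integers ≤ 84 divisible by none of them.
By inclusion–exclusion: 84 − ⌊84/3⌋ − ⌊84/7⌋ + ⌊84/21⌋ = 48.

48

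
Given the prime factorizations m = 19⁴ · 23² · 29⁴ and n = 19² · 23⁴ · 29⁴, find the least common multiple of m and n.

25793943219095041

max exponent per prime: 19⁴ · 23⁴ · 29⁴ = 25793943219095041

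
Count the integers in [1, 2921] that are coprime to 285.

285 = 3·5·19. Inclusion–exclusion on these primes:
2921 − ⌊2921/3⌋ − ⌊2921/5⌋ − ⌊2921/19⌋ + ⌊2921/15⌋ + ⌊2921/57⌋ + ⌊2921/95⌋ − ⌊2921/285⌋ = 1476

1476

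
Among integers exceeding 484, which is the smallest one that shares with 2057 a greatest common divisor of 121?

2057 = 121·17. Any t with gcd(t, 2057) = 121 is a multiple of 121, say 121s, with s coprime to 17.
Need s > 484/121, so s ≥ 5. First s ≥ 5 with gcd(s, 17) = 1 is s = 5. Thus t = 121·5 = 605.

605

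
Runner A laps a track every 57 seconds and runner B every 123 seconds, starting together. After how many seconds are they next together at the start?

2337

gcd first: 123 = 2·57 + 9; 57 = 6·9 + 3; 9 = 3·3 + 0 → gcd = 3
lcm = 57·123/gcd = 7011/3 = 2337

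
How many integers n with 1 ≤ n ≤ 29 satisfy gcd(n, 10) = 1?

12

Prime factors of 10: 2, 5. Count integers ≤ 29 divisible by none of them.
By inclusion–exclusion: 29 − ⌊29/2⌋ − ⌊29/5⌋ + ⌊29/10⌋ = 12.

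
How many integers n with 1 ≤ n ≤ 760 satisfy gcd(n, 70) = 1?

261

Prime factors of 70: 2, 5, 7. Count integers ≤ 760 divisible by none of them.
By inclusion–exclusion: 760 − ⌊760/2⌋ − ⌊760/5⌋ − ⌊760/7⌋ + ⌊760/10⌋ + ⌊760/14⌋ + ⌊760/35⌋ − ⌊760/70⌋ = 261.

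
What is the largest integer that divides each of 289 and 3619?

1

Euclid: 3619 = 12·289 + 151; 289 = 1·151 + 138; 151 = 1·138 + 13; 138 = 10·13 + 8; 13 = 1·8 + 5; 8 = 1·5 + 3; 5 = 1·3 + 2; 3 = 1·2 + 1; 2 = 2·1 + 0. Last nonzero remainder: 1.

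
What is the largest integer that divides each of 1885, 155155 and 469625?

gcd(1885, 155155): 155155 = 82·1885 + 585; 1885 = 3·585 + 130; 585 = 4·130 + 65; 130 = 2·65 + 0 → 65
gcd(65, 469625): 469625 = 7225·65 + 0 → 65

65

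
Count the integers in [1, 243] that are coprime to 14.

14 = 2·7. Inclusion–exclusion on these primes:
243 − ⌊243/2⌋ − ⌊243/7⌋ + ⌊243/14⌋ = 105

105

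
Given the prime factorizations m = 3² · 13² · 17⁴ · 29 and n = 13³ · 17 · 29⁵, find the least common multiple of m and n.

max exponent per prime: 3² · 13³ · 17⁴ · 29⁵ = 33873357162212217

33873357162212217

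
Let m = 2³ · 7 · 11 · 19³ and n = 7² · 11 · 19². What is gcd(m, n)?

27797

min exponent per shared prime: 7 · 11 · 19² = 27797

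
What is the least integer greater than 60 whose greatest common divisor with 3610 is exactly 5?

Multiples of 5 above 60: 5·13, 5·14, … . Need the cofactor coprime to 3610/5 = 722.
Checking s = 13, 14, … the first with gcd(s, 722) = 1 is s = 13, giving 65.

65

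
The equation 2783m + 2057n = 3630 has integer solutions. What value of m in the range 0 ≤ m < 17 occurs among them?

Reduce mod 2057: 2783m ≡ 3630 (mod 2057). With g = gcd(2783, 2057) = 121 dividing 3630, divide through: 23m ≡ 30 (mod 17).
Since gcd(23, 17) = 1, m ≡ 30·(23)⁻¹ ≡ 5 (mod 17). Smallest non-negative: 5.

5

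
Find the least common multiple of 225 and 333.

gcd first: 333 = 1·225 + 108; 225 = 2·108 + 9; 108 = 12·9 + 0 → gcd = 9
lcm = 225·333/gcd = 74925/9 = 8325

8325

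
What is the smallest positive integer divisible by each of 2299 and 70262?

8501702

2299 = 11² · 19; 70262 = 2 · 19 · 43²
max exponents: 2 · 11² · 19 · 43² = 8501702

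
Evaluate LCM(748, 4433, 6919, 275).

748 = 2² · 11 · 17; 4433 = 11 · 13 · 31; 6919 = 11 · 17 · 37; 275 = 5² · 11
lcm takes max exponent of each prime: 2² · 5² · 11 · 13 · 17 · 31 · 37 = 278835700

278835700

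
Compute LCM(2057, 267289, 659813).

24777957589

2057 = 11² · 17; 267289 = 11² · 47²; 659813 = 7 · 11² · 19 · 41
lcm takes max exponent of each prime: 7 · 11² · 17 · 19 · 41 · 47² = 24777957589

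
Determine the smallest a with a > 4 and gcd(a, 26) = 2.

Multiples of 2 above 4: 2·3, 2·4, … . Need the cofactor coprime to 26/2 = 13.
Checking s = 3, 4, … the first with gcd(s, 13) = 1 is s = 3, giving 6.

6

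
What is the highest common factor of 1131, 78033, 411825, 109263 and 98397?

3

1131 = 3 · 13 · 29; 78033 = 3 · 19 · 37²; 411825 = 3 · 5² · 17² · 19; 109263 = 3 · 7 · 11² · 43; 98397 = 3² · 13 · 29²
gcd takes min exponent of each prime: 3 = 3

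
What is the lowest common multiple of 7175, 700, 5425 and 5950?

lcm(7175, 700) = 7175·700/gcd = 5022500/175 = 28700
lcm(28700, 5425) = 28700·5425/gcd = 155697500/175 = 889700
lcm(889700, 5950) = 889700·5950/gcd = 5293715000/350 = 15124900

15124900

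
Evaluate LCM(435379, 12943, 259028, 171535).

25171539033620980

435379 = 7 · 37 · 41²; 12943 = 7 · 43²; 259028 = 2² · 7 · 11 · 29²; 171535 = 5 · 7 · 13² · 29
lcm takes max exponent of each prime: 2² · 5 · 7 · 11 · 13² · 29² · 37 · 41² · 43² = 25171539033620980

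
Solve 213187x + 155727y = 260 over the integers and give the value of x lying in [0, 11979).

2927

Reduce mod 155727: 213187x ≡ 260 (mod 155727). With g = gcd(213187, 155727) = 13 dividing 260, divide through: 16399x ≡ 20 (mod 11979).
Since gcd(16399, 11979) = 1, x ≡ 20·(16399)⁻¹ ≡ 2927 (mod 11979). Smallest non-negative: 2927.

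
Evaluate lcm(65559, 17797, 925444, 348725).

3383585216700

lcm(65559, 17797) = 65559·17797/gcd = 1166753523/13 = 89750271
lcm(89750271, 925444) = 89750271·925444/gcd = 83058849795324/17797 = 4667014092
lcm(4667014092, 348725) = 4667014092·348725/gcd = 1627504489232700/481 = 3383585216700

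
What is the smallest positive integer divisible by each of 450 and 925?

450 = 2 · 3² · 5²; 925 = 5² · 37
max exponents: 2 · 3² · 5² · 37 = 16650

16650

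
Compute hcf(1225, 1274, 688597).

49

gcd(1225, 1274): 1274 = 1·1225 + 49; 1225 = 25·49 + 0 → 49
gcd(49, 688597): 688597 = 14053·49 + 0 → 49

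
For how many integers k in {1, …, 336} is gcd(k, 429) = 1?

189

429 = 3·11·13. Inclusion–exclusion on these primes:
336 − ⌊336/3⌋ − ⌊336/11⌋ − ⌊336/13⌋ + ⌊336/33⌋ + ⌊336/39⌋ + ⌊336/143⌋ − ⌊336/429⌋ = 189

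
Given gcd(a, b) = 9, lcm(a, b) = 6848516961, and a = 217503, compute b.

a·b = gcd·lcm = 9·6848516961 = 61636652649, so b = 61636652649/217503 = 283383.

283383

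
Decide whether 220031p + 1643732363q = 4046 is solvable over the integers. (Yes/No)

Yes

By Bézout, 220031p + 1643732363q = 4046 has integer solutions iff gcd(220031, 1643732363) | 4046.
Euclid: 1643732363 = 7470·220031 + 100793; 220031 = 2·100793 + 18445; 100793 = 5·18445 + 8568; 18445 = 2·8568 + 1309; 8568 = 6·1309 + 714; 1309 = 1·714 + 595; 714 = 1·595 + 119; 595 = 5·119 + 0. gcd = 119; 4046 mod 119 = 0. Yes.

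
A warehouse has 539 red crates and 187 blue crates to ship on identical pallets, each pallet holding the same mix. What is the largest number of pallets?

11

539 = 7² · 11
187 = 11 · 17
Common: 11 = 11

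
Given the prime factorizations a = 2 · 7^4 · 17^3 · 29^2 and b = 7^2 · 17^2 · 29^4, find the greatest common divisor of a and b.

11909401

min exponent per shared prime: 7^2 · 17^2 · 29^2 = 11909401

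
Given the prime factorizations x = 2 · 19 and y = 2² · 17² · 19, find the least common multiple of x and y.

max exponent per prime: 2² · 17² · 19 = 21964

21964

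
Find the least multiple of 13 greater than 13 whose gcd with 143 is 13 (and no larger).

26

Multiples of 13 above 13: 13·2, 13·3, … . Need the cofactor coprime to 143/13 = 11.
Checking s = 2, 3, … the first with gcd(s, 11) = 1 is s = 2, giving 26.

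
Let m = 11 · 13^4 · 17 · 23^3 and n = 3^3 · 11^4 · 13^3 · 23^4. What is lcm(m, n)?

max exponent per prime: 3^3 · 11^4 · 13^4 · 17 · 23^4 = 53711611108717419

53711611108717419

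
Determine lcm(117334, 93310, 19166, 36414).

9635405306310

117334 = 2 · 7 · 17² · 29; 93310 = 2 · 5 · 7 · 31 · 43; 19166 = 2 · 7 · 37²; 36414 = 2 · 3² · 7 · 17²
lcm takes max exponent of each prime: 2 · 3² · 5 · 7 · 17² · 29 · 31 · 37² · 43 = 9635405306310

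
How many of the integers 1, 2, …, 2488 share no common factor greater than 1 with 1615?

1615 = 5·17·19. Inclusion–exclusion on these primes:
2488 − ⌊2488/5⌋ − ⌊2488/17⌋ − ⌊2488/19⌋ + ⌊2488/85⌋ + ⌊2488/95⌋ + ⌊2488/323⌋ − ⌊2488/1615⌋ = 1776

1776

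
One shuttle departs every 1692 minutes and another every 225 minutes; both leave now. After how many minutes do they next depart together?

gcd first: 1692 = 7·225 + 117; 225 = 1·117 + 108; 117 = 1·108 + 9; 108 = 12·9 + 0 → gcd = 9
lcm = 1692·225/gcd = 380700/9 = 42300

42300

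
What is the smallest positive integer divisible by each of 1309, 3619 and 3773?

3014627

1309 = 7 · 11 · 17; 3619 = 7 · 11 · 47; 3773 = 7³ · 11
lcm takes max exponent of each prime: 7³ · 11 · 17 · 47 = 3014627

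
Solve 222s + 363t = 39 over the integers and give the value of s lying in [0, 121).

Euclid: 363 = 1·222 + 141; 222 = 1·141 + 81; 141 = 1·81 + 60; 81 = 1·60 + 21; 60 = 2·21 + 18; 21 = 1·18 + 3; 18 = 6·3 + 0 → gcd = 3; 39 = 3·13.
Back-substitution yields 222·(18) + 363·(-11) = 3, so one solution is s = 18·13 = 234, t = -11·13 = -143.
Solutions in s differ by 363/3 = 121; the one in [0, 121) is 234 mod 121 = 113.

113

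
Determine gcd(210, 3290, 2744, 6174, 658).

14

gcd(210, 3290): 3290 = 15·210 + 140; 210 = 1·140 + 70; 140 = 2·70 + 0 → 70
gcd(70, 2744): 2744 = 39·70 + 14; 70 = 5·14 + 0 → 14
gcd(14, 6174): 6174 = 441·14 + 0 → 14
gcd(14, 658): 658 = 47·14 + 0 → 14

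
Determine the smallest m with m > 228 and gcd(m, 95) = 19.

95 = 19·5. Any m with gcd(m, 95) = 19 is a multiple of 19, say 19s, with s coprime to 5.
Need s > 228/19, so s ≥ 13. First s ≥ 13 with gcd(s, 5) = 1 is s = 13. Thus m = 19·13 = 247.

247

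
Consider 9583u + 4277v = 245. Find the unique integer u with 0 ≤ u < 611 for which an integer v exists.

gcd(9583, 4277) = 7 (Euclid: 9583 = 2·4277 + 1029; 4277 = 4·1029 + 161; 1029 = 6·161 + 63; 161 = 2·63 + 35; 63 = 1·35 + 28; 35 = 1·28 + 7; 28 = 4·7 + 0), and 7 | 245.
Extended Euclid: 9583·(-133) + 4277·(298) = 7. Scale by 35: u₀ = -4655.
General solution u = u₀ + 611t; reducing mod 611 gives u = 233 (and v = -522).

233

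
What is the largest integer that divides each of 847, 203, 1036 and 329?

847 = 7 · 11²; 203 = 7 · 29; 1036 = 2² · 7 · 37; 329 = 7 · 47
gcd takes min exponent of each prime: 7 = 7

7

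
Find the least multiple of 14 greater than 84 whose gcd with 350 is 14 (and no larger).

98

gcd(x, 350) = 14 forces 14 | x; write x = 14s. Then gcd(14s, 14·25) = 14·gcd(s, 25), so need gcd(s, 25) = 1.
14s > 84 gives s ≥ 7. The least s ≥ 7 coprime to 25 is 7, so x = 14·7 = 98.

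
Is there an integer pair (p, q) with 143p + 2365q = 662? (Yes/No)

No

By Bézout, 143p + 2365q = 662 has integer solutions iff gcd(143, 2365) | 662.
Euclid: 2365 = 16·143 + 77; 143 = 1·77 + 66; 77 = 1·66 + 11; 66 = 6·11 + 0. gcd = 11; 662 mod 11 = 2. No.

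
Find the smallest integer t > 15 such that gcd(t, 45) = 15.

30

Multiples of 15 above 15: 15·2, 15·3, … . Need the cofactor coprime to 45/15 = 3.
Checking s = 2, 3, … the first with gcd(s, 3) = 1 is s = 2, giving 30.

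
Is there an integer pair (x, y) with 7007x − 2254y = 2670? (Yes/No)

No

By Bézout, 7007x − 2254y = 2670 has integer solutions iff gcd(7007, 2254) | 2670.
Euclid: 7007 = 3·2254 + 245; 2254 = 9·245 + 49; 245 = 5·49 + 0. gcd = 49; 2670 mod 49 = 24. No.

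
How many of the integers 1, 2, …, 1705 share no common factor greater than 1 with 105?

105 = 3·5·7. Inclusion–exclusion on these primes:
1705 − ⌊1705/3⌋ − ⌊1705/5⌋ − ⌊1705/7⌋ + ⌊1705/15⌋ + ⌊1705/21⌋ + ⌊1705/35⌋ − ⌊1705/105⌋ = 779

779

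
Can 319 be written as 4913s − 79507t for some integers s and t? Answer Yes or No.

By Bézout, 4913s − 79507t = 319 has integer solutions iff gcd(4913, 79507) | 319.
Euclid: 79507 = 16·4913 + 899; 4913 = 5·899 + 418; 899 = 2·418 + 63; 418 = 6·63 + 40; 63 = 1·40 + 23; 40 = 1·23 + 17; 23 = 1·17 + 6; 17 = 2·6 + 5; 6 = 1·5 + 1; 5 = 5·1 + 0. gcd = 1; 319 mod 1 = 0. Yes.

Yes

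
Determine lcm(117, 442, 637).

117 = 3² · 13; 442 = 2 · 13 · 17; 637 = 7² · 13
lcm takes max exponent of each prime: 2 · 3² · 7² · 13 · 17 = 194922

194922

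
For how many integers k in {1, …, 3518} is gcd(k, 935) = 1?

935 = 5·11·17. Inclusion–exclusion on these primes:
3518 − ⌊3518/5⌋ − ⌊3518/11⌋ − ⌊3518/17⌋ + ⌊3518/55⌋ + ⌊3518/85⌋ + ⌊3518/187⌋ − ⌊3518/935⌋ = 2409

2409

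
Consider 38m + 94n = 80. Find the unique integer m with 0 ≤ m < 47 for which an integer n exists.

12

Reduce mod 94: 38m ≡ 80 (mod 94). With g = gcd(38, 94) = 2 dividing 80, divide through: 19m ≡ 40 (mod 47).
Since gcd(19, 47) = 1, m ≡ 40·(19)⁻¹ ≡ 12 (mod 47). Smallest non-negative: 12.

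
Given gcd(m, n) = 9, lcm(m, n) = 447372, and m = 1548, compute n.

m·n = gcd·lcm = 9·447372 = 4026348, so n = 4026348/1548 = 2601.

2601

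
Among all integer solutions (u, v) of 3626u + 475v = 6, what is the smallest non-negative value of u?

Reduce mod 475: 3626u ≡ 6 (mod 475). With g = gcd(3626, 475) = 1 dividing 6, divide through: 3626u ≡ 6 (mod 475).
Since gcd(3626, 475) = 1, u ≡ 6·(3626)⁻¹ ≡ 131 (mod 475). Smallest non-negative: 131.

131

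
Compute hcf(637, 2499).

49

637 = 7² · 13
2499 = 3 · 7² · 17
Common: 7² = 49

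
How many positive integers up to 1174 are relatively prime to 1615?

1615 = 5·17·19. Inclusion–exclusion on these primes:
1174 − ⌊1174/5⌋ − ⌊1174/17⌋ − ⌊1174/19⌋ + ⌊1174/85⌋ + ⌊1174/95⌋ + ⌊1174/323⌋ − ⌊1174/1615⌋ = 838

838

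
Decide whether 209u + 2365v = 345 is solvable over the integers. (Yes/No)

No

gcd(209, 2365): 2365 = 11·209 + 66; 209 = 3·66 + 11; 66 = 6·11 + 0 → 11
11 does not divide 345, so a solution does not exist.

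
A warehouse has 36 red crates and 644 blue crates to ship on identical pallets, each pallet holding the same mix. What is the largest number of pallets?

36 = 2² · 3²
644 = 2² · 7 · 23
Common: 2² = 4

4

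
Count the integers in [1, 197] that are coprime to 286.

83

Prime factors of 286: 2, 11, 13. Count integers ≤ 197 divisible by none of them.
By inclusion–exclusion: 197 − ⌊197/2⌋ − ⌊197/11⌋ − ⌊197/13⌋ + ⌊197/22⌋ + ⌊197/26⌋ + ⌊197/143⌋ − ⌊197/286⌋ = 83.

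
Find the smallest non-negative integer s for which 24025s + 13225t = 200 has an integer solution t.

49

gcd(24025, 13225) = 25 (Euclid: 24025 = 1·13225 + 10800; 13225 = 1·10800 + 2425; 10800 = 4·2425 + 1100; 2425 = 2·1100 + 225; 1100 = 4·225 + 200; 225 = 1·200 + 25; 200 = 8·25 + 0), and 25 | 200.
Extended Euclid: 24025·(-60) + 13225·(109) = 25. Scale by 8: s₀ = -480.
General solution s = s₀ + 529k; reducing mod 529 gives s = 49 (and t = -89).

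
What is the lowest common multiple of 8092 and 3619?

8092 = 2² · 7 · 17²; 3619 = 7 · 11 · 47
max exponents: 2² · 7 · 11 · 17² · 47 = 4183564

4183564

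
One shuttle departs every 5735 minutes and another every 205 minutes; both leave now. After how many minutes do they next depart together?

235135

gcd first: 5735 = 27·205 + 200; 205 = 1·200 + 5; 200 = 40·5 + 0 → gcd = 5
lcm = 5735·205/gcd = 1175675/5 = 235135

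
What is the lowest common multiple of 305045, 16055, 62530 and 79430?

lcm(305045, 16055) = 305045·16055/gcd = 4897497475/16055 = 305045
lcm(305045, 62530) = 305045·62530/gcd = 19074463850/845 = 22573330
lcm(22573330, 79430) = 22573330·79430/gcd = 1792999601900/1690 = 1060946510

1060946510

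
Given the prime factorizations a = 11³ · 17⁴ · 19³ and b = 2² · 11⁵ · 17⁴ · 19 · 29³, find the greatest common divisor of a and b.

2112162569

min exponent per shared prime: 11³ · 17⁴ · 19 = 2112162569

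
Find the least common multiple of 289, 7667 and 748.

lcm(289, 7667) = 289·7667/gcd = 2215763/17 = 130339
lcm(130339, 748) = 130339·748/gcd = 97493572/187 = 521356

521356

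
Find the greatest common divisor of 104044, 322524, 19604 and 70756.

4

gcd(104044, 322524): 322524 = 3·104044 + 10392; 104044 = 10·10392 + 124; 10392 = 83·124 + 100; 124 = 1·100 + 24; 100 = 4·24 + 4; 24 = 6·4 + 0 → 4
gcd(4, 19604): 19604 = 4901·4 + 0 → 4
gcd(4, 70756): 70756 = 17689·4 + 0 → 4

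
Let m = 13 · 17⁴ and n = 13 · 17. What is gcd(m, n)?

221

min exponent per shared prime: 13 · 17 = 221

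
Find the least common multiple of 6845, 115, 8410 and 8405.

6845 = 5 · 37²; 115 = 5 · 23; 8410 = 2 · 5 · 29²; 8405 = 5 · 41²
lcm takes max exponent of each prime: 2 · 5 · 23 · 29² · 37² · 41² = 445138331270

445138331270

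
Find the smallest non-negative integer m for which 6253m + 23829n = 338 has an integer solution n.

Reduce mod 23829: 6253m ≡ 338 (mod 23829). With g = gcd(6253, 23829) = 169 dividing 338, divide through: 37m ≡ 2 (mod 141).
Since gcd(37, 141) = 1, m ≡ 2·(37)⁻¹ ≡ 122 (mod 141). Smallest non-negative: 122.

122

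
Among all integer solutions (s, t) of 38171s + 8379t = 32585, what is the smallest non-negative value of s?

Euclid: 38171 = 4·8379 + 4655; 8379 = 1·4655 + 3724; 4655 = 1·3724 + 931; 3724 = 4·931 + 0 → gcd = 931; 32585 = 931·35.
Back-substitution yields 38171·(2) + 8379·(-9) = 931, so one solution is s = 2·35 = 70, t = -9·35 = -315.
Solutions in s differ by 8379/931 = 9; the one in [0, 9) is 70 mod 9 = 7.

7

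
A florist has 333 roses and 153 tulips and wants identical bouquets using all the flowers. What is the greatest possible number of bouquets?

Euclid: 333 = 2·153 + 27; 153 = 5·27 + 18; 27 = 1·18 + 9; 18 = 2·9 + 0. Last nonzero remainder: 9.

9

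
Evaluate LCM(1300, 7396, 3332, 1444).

722823838100

lcm(1300, 7396) = 1300·7396/gcd = 9614800/4 = 2403700
lcm(2403700, 3332) = 2403700·3332/gcd = 8009128400/4 = 2002282100
lcm(2002282100, 1444) = 2002282100·1444/gcd = 2891295352400/4 = 722823838100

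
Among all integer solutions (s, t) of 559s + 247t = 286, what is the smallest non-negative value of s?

12

gcd(559, 247) = 13 (Euclid: 559 = 2·247 + 65; 247 = 3·65 + 52; 65 = 1·52 + 13; 52 = 4·13 + 0), and 13 | 286.
Extended Euclid: 559·(4) + 247·(-9) = 13. Scale by 22: s₀ = 88.
General solution s = s₀ + 19k; reducing mod 19 gives s = 12 (and t = -26).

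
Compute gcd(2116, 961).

1

Euclid: 2116 = 2·961 + 194; 961 = 4·194 + 185; 194 = 1·185 + 9; 185 = 20·9 + 5; 9 = 1·5 + 4; 5 = 1·4 + 1; 4 = 4·1 + 0. Last nonzero remainder: 1.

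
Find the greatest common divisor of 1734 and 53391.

3

Euclid: 53391 = 30·1734 + 1371; 1734 = 1·1371 + 363; 1371 = 3·363 + 282; 363 = 1·282 + 81; 282 = 3·81 + 39; 81 = 2·39 + 3; 39 = 13·3 + 0. Last nonzero remainder: 3.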